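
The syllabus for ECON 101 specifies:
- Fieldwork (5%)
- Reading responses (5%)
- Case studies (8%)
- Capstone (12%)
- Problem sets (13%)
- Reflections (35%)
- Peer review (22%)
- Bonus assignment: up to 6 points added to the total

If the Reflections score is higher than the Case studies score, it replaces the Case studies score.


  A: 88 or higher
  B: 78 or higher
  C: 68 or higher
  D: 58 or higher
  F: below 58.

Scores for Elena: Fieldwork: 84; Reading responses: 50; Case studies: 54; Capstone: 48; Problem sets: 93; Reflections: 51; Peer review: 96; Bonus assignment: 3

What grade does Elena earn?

C

Reflections (51) ≤ Case studies (54), so Case studies stays at 54.
Weighted total:
  Fieldwork 84 × 0.05 = 4.2
  Reading responses 50 × 0.05 = 2.5
  Case studies 54 × 0.08 = 4.32
  Capstone 48 × 0.12 = 5.76
  Problem sets 93 × 0.13 = 12.09
  Reflections 51 × 0.35 = 17.85
  Peer review 96 × 0.22 = 21.12
Sum = 67.84
Bonus assignment: 67.84 + 3 = 70.84
70.84 is ≥ 68 and < 78 → C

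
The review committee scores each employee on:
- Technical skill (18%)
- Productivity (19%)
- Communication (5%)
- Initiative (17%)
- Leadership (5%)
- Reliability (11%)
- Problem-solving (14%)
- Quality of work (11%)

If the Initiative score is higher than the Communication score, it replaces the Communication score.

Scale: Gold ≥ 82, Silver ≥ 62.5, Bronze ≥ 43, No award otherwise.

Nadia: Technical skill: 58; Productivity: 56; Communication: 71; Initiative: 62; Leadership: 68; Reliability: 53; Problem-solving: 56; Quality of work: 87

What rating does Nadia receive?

Bronze

Initiative (62) ≤ Communication (71), so Communication stays at 71.
Weighted total:
  Technical skill 58 × 0.18 = 10.44
  Productivity 56 × 0.19 = 10.64
  Communication 71 × 0.05 = 3.55
  Initiative 62 × 0.17 = 10.54
  Leadership 68 × 0.05 = 3.4
  Reliability 53 × 0.11 = 5.83
  Problem-solving 56 × 0.14 = 7.84
  Quality of work 87 × 0.11 = 9.57
Sum = 61.81
61.81 is ≥ 43 and < 62.5 → Bronze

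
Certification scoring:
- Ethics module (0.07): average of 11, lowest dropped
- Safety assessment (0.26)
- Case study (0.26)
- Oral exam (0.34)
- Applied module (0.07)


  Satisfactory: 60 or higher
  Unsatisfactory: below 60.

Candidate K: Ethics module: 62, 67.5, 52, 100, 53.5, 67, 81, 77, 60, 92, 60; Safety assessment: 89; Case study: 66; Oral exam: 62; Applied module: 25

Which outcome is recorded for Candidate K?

Ethics module: drop 52 → average of remaining 10 = 720/10 = 72
Weighted total:
  Ethics module 72 × 0.07 = 5.04
  Safety assessment 89 × 0.26 = 23.14
  Case study 66 × 0.26 = 17.16
  Oral exam 62 × 0.34 = 21.08
  Applied module 25 × 0.07 = 1.75
Sum = 68.17
68.17 ≥ 60 → Satisfactory

Satisfactory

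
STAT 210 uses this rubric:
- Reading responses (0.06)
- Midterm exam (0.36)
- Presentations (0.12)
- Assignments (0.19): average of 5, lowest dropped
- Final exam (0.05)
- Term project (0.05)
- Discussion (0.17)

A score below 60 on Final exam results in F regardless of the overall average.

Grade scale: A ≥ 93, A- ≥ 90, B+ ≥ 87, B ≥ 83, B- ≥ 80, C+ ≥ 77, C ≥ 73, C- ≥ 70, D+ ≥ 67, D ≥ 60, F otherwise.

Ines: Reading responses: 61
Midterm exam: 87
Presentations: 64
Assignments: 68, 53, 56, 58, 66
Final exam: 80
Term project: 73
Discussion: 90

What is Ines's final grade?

C+

Assignments: drop 53 → average of remaining 4 = 248/4 = 62
Final exam score 80 ≥ 60: minimum met.
Weighted total:
  Reading responses 61 × 0.06 = 3.66
  Midterm exam 87 × 0.36 = 31.32
  Presentations 64 × 0.12 = 7.68
  Assignments 62 × 0.19 = 11.78
  Final exam 80 × 0.05 = 4
  Term project 73 × 0.05 = 3.65
  Discussion 90 × 0.17 = 15.3
Sum = 77.39
77.39 is ≥ 77 and < 80 → C+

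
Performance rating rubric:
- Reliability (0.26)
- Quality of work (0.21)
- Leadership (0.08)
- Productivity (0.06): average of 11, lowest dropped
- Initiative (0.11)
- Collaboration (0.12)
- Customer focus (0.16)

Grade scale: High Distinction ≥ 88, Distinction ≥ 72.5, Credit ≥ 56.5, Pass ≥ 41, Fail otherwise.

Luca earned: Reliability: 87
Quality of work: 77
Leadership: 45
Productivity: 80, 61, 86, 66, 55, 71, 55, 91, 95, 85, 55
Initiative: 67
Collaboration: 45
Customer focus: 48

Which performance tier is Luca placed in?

Credit

Productivity: drop 55 → average of remaining 10 = 745/10 = 74.5
Weighted total:
  Reliability 87 × 0.26 = 22.62
  Quality of work 77 × 0.21 = 16.17
  Leadership 45 × 0.08 = 3.6
  Productivity 74.5 × 0.06 = 4.47
  Initiative 67 × 0.11 = 7.37
  Collaboration 45 × 0.12 = 5.4
  Customer focus 48 × 0.16 = 7.68
Sum = 67.31
67.31 is ≥ 56.5 and < 72.5 → Credit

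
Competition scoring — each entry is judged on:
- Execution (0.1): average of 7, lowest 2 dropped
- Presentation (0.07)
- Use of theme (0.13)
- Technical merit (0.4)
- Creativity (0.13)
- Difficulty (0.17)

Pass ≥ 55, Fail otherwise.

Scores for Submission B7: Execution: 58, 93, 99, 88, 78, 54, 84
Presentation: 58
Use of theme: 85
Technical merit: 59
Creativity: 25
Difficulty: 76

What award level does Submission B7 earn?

Pass

Execution: drop 54, 58 → average of remaining 5 = 442/5 = 88.4
Weighted total:
  Execution 88.4 × 0.1 = 8.84
  Presentation 58 × 0.07 = 4.06
  Use of theme 85 × 0.13 = 11.05
  Technical merit 59 × 0.4 = 23.6
  Creativity 25 × 0.13 = 3.25
  Difficulty 76 × 0.17 = 12.92
Sum = 63.72
63.72 ≥ 55 → Pass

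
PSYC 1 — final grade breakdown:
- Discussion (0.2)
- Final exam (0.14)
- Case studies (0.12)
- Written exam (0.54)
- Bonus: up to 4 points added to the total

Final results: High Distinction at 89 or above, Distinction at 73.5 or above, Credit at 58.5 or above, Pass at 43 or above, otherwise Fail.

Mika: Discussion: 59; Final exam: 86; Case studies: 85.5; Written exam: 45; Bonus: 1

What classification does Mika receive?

Credit

Weighted total:
  Discussion 59 × 0.2 = 11.8
  Final exam 86 × 0.14 = 12.04
  Case studies 85.5 × 0.12 = 10.26
  Written exam 45 × 0.54 = 24.3
Sum = 58.4
Bonus: 58.4 + 1 = 59.4
59.4 is ≥ 58.5 and < 73.5 → Credit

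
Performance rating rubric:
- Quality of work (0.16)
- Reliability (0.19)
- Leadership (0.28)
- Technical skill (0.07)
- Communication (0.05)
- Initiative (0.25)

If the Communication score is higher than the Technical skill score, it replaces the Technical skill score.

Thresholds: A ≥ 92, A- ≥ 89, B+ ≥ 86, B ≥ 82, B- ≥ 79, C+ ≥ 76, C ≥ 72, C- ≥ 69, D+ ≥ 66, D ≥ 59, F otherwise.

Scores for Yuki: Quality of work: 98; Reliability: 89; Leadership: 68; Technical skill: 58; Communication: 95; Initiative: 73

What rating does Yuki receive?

B-

Communication (95) > Technical skill (58), so Technical skill counts as 95.
Weighted total:
  Quality of work 98 × 0.16 = 15.68
  Reliability 89 × 0.19 = 16.91
  Leadership 68 × 0.28 = 19.04
  Technical skill 95 × 0.07 = 6.65
  Communication 95 × 0.05 = 4.75
  Initiative 73 × 0.25 = 18.25
Sum = 81.28
81.28 is ≥ 79 and < 82 → B-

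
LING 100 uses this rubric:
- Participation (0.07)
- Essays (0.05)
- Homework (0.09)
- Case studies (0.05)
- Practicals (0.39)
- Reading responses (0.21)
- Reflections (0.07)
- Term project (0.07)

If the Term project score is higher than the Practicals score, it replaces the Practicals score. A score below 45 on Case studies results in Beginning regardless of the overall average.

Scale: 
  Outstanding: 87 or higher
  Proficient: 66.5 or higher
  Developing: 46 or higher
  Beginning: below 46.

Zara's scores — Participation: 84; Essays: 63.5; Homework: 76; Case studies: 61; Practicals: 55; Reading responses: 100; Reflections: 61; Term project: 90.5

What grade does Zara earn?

Proficient

Term project (90.5) > Practicals (55), so Practicals counts as 90.5.
Case studies score 61 ≥ 45: minimum met.
Weighted total:
  Participation 84 × 0.07 = 5.88
  Essays 63.5 × 0.05 = 3.175
  Homework 76 × 0.09 = 6.84
  Case studies 61 × 0.05 = 3.05
  Practicals 90.5 × 0.39 = 35.295
  Reading responses 100 × 0.21 = 21
  Reflections 61 × 0.07 = 4.27
  Term project 90.5 × 0.07 = 6.335
Sum = 85.845
85.845 is ≥ 66.5 and < 87 → Proficient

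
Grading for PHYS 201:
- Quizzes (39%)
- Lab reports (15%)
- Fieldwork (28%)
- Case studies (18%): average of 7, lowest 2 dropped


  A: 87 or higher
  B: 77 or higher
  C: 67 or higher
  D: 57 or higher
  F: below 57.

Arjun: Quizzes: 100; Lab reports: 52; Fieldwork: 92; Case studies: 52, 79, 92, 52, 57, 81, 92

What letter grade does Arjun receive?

Case studies: drop 52, 52 → average of remaining 5 = 401/5 = 80.2
Weighted total:
  Quizzes 100 × 0.39 = 39
  Lab reports 52 × 0.15 = 7.8
  Fieldwork 92 × 0.28 = 25.76
  Case studies 80.2 × 0.18 = 14.436
Sum = 86.996
86.996 is ≥ 77 and < 87 → B

B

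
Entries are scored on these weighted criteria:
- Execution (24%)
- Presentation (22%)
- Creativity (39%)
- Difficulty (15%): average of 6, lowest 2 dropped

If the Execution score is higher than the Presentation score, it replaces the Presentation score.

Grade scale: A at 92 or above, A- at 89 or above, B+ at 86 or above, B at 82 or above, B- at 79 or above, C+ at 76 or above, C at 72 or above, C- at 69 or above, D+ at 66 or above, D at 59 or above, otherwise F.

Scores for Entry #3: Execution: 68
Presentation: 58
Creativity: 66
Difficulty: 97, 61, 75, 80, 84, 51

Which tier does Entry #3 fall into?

C-

Difficulty: drop 51, 61 → average of remaining 4 = 336/4 = 84
Execution (68) > Presentation (58), so Presentation counts as 68.
Weighted total:
  Execution 68 × 0.24 = 16.32
  Presentation 68 × 0.22 = 14.96
  Creativity 66 × 0.39 = 25.74
  Difficulty 84 × 0.15 = 12.6
Sum = 69.62
69.62 is ≥ 69 and < 72 → C-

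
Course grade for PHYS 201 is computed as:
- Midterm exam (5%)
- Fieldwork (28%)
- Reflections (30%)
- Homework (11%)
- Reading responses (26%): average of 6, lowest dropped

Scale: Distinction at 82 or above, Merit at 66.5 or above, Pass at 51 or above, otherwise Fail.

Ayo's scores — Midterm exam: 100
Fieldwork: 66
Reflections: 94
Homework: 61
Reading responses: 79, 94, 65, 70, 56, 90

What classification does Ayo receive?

Reading responses: drop 56 → average of remaining 5 = 398/5 = 79.6
Weighted total:
  Midterm exam 100 × 0.05 = 5
  Fieldwork 66 × 0.28 = 18.48
  Reflections 94 × 0.3 = 28.2
  Homework 61 × 0.11 = 6.71
  Reading responses 79.6 × 0.26 = 20.696
Sum = 79.086
79.086 is ≥ 66.5 and < 82 → Merit

Merit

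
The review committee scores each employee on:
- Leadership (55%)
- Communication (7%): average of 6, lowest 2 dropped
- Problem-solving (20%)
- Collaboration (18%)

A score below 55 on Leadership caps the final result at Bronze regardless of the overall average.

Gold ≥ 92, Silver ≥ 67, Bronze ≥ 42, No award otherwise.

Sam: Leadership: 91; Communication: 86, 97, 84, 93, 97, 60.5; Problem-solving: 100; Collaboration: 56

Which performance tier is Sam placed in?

Communication: drop 60.5, 84 → average of remaining 4 = 373/4 = 93.25
Leadership score 91 ≥ 55: minimum met.
Weighted total:
  Leadership 91 × 0.55 = 50.05
  Communication 93.25 × 0.07 = 6.5275
  Problem-solving 100 × 0.2 = 20
  Collaboration 56 × 0.18 = 10.08
Sum = 86.6575
86.6575 is ≥ 67 and < 92 → Silver

Silver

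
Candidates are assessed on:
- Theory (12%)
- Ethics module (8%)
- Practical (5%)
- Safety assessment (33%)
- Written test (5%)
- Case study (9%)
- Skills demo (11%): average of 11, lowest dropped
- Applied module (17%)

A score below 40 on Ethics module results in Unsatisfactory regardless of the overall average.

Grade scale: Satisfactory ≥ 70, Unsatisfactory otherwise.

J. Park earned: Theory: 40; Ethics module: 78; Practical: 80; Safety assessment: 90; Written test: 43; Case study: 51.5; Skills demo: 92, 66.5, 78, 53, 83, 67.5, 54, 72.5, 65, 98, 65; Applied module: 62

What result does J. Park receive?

Satisfactory

Skills demo: drop 53 → average of remaining 10 = 741.5/10 = 74.15
Ethics module score 78 ≥ 40: minimum met.
Weighted total:
  Theory 40 × 0.12 = 4.8
  Ethics module 78 × 0.08 = 6.24
  Practical 80 × 0.05 = 4
  Safety assessment 90 × 0.33 = 29.7
  Written test 43 × 0.05 = 2.15
  Case study 51.5 × 0.09 = 4.635
  Skills demo 74.15 × 0.11 = 8.1565
  Applied module 62 × 0.17 = 10.54
Sum = 70.2215
70.2215 ≥ 70 → Satisfactory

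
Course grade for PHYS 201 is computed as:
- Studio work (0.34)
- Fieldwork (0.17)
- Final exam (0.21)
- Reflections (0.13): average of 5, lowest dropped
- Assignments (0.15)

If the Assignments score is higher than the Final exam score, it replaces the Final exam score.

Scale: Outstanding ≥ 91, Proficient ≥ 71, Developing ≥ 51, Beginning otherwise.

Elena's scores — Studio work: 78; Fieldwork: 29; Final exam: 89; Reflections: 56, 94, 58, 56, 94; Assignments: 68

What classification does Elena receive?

Reflections: drop 56 → average of remaining 4 = 302/4 = 75.5
Assignments (68) ≤ Final exam (89), so Final exam stays at 89.
Weighted total:
  Studio work 78 × 0.34 = 26.52
  Fieldwork 29 × 0.17 = 4.93
  Final exam 89 × 0.21 = 18.69
  Reflections 75.5 × 0.13 = 9.815
  Assignments 68 × 0.15 = 10.2
Sum = 70.155
70.155 is ≥ 51 and < 71 → Developing

Developing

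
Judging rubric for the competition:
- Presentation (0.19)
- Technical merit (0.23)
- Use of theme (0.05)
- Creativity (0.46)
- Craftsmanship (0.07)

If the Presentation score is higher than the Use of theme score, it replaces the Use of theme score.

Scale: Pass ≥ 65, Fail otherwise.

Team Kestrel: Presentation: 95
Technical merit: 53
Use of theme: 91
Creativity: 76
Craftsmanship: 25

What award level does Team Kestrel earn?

Presentation (95) > Use of theme (91), so Use of theme counts as 95.
Weighted total:
  Presentation 95 × 0.19 = 18.05
  Technical merit 53 × 0.23 = 12.19
  Use of theme 95 × 0.05 = 4.75
  Creativity 76 × 0.46 = 34.96
  Craftsmanship 25 × 0.07 = 1.75
Sum = 71.7
71.7 ≥ 65 → Pass

Pass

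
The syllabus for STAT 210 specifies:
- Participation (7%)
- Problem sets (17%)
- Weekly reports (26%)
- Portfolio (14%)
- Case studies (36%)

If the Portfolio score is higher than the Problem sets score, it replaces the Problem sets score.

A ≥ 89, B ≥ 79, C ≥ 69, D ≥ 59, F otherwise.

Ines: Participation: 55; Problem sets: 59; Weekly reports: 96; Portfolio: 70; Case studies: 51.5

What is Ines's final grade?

Portfolio (70) > Problem sets (59), so Problem sets counts as 70.
Weighted total:
  Participation 55 × 0.07 = 3.85
  Problem sets 70 × 0.17 = 11.9
  Weekly reports 96 × 0.26 = 24.96
  Portfolio 70 × 0.14 = 9.8
  Case studies 51.5 × 0.36 = 18.54
Sum = 69.05
69.05 is ≥ 69 and < 79 → C

C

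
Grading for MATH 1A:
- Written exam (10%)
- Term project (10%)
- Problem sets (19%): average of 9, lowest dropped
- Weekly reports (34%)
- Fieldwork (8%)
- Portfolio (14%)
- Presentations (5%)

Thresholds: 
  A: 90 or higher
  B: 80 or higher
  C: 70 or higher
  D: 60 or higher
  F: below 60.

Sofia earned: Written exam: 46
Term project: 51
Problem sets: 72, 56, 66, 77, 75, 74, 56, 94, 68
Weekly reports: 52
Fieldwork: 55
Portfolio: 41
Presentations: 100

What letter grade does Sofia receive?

F

Problem sets: drop 56 → average of remaining 8 = 582/8 = 72.75
Weighted total:
  Written exam 46 × 0.1 = 4.6
  Term project 51 × 0.1 = 5.1
  Problem sets 72.75 × 0.19 = 13.8225
  Weekly reports 52 × 0.34 = 17.68
  Fieldwork 55 × 0.08 = 4.4
  Portfolio 41 × 0.14 = 5.74
  Presentations 100 × 0.05 = 5
Sum = 56.3425
56.3425 < 60 → F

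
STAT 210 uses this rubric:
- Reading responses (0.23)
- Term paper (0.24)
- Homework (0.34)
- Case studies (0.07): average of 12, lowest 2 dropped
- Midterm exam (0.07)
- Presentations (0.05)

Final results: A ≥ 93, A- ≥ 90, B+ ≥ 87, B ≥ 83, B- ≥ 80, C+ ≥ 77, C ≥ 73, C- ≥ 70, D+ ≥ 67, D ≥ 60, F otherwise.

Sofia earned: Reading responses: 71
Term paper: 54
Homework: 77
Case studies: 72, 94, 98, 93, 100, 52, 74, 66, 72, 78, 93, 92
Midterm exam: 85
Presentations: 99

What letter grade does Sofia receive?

C-

Case studies: drop 52, 66 → average of remaining 10 = 866/10 = 86.6
Weighted total:
  Reading responses 71 × 0.23 = 16.33
  Term paper 54 × 0.24 = 12.96
  Homework 77 × 0.34 = 26.18
  Case studies 86.6 × 0.07 = 6.062
  Midterm exam 85 × 0.07 = 5.95
  Presentations 99 × 0.05 = 4.95
Sum = 72.432
72.432 is ≥ 70 and < 73 → C-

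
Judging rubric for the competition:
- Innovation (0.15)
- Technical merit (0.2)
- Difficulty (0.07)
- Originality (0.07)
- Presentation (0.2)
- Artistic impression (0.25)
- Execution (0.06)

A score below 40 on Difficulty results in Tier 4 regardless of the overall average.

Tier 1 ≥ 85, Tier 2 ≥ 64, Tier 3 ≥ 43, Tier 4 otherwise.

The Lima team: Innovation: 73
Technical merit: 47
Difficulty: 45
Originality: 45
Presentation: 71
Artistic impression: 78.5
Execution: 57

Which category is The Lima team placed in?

Tier 3

Difficulty score 45 ≥ 40: minimum met.
Weighted total:
  Innovation 73 × 0.15 = 10.95
  Technical merit 47 × 0.2 = 9.4
  Difficulty 45 × 0.07 = 3.15
  Originality 45 × 0.07 = 3.15
  Presentation 71 × 0.2 = 14.2
  Artistic impression 78.5 × 0.25 = 19.625
  Execution 57 × 0.06 = 3.42
Sum = 63.895
63.895 is ≥ 43 and < 64 → Tier 3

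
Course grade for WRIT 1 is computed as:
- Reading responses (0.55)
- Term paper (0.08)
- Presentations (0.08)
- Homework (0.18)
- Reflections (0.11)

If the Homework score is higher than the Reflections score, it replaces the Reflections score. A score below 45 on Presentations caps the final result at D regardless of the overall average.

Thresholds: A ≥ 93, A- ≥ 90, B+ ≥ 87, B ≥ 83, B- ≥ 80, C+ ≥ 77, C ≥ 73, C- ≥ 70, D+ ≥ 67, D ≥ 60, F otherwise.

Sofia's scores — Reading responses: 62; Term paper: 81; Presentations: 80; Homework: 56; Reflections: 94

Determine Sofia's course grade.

D+

Homework (56) ≤ Reflections (94), so Reflections stays at 94.
Presentations score 80 ≥ 45: minimum met.
Weighted total:
  Reading responses 62 × 0.55 = 34.1
  Term paper 81 × 0.08 = 6.48
  Presentations 80 × 0.08 = 6.4
  Homework 56 × 0.18 = 10.08
  Reflections 94 × 0.11 = 10.34
Sum = 67.4
67.4 is ≥ 67 and < 70 → D+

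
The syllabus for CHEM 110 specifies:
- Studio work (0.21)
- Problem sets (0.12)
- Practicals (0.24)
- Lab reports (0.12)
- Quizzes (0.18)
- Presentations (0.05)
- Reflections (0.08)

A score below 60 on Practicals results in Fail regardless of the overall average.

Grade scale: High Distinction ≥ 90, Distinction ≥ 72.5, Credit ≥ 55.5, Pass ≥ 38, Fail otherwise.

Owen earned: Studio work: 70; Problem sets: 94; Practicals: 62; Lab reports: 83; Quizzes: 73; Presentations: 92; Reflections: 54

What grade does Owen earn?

Practicals score 62 ≥ 60: minimum met.
Weighted total:
  Studio work 70 × 0.21 = 14.7
  Problem sets 94 × 0.12 = 11.28
  Practicals 62 × 0.24 = 14.88
  Lab reports 83 × 0.12 = 9.96
  Quizzes 73 × 0.18 = 13.14
  Presentations 92 × 0.05 = 4.6
  Reflections 54 × 0.08 = 4.32
Sum = 72.88
72.88 is ≥ 72.5 and < 90 → Distinction

Distinction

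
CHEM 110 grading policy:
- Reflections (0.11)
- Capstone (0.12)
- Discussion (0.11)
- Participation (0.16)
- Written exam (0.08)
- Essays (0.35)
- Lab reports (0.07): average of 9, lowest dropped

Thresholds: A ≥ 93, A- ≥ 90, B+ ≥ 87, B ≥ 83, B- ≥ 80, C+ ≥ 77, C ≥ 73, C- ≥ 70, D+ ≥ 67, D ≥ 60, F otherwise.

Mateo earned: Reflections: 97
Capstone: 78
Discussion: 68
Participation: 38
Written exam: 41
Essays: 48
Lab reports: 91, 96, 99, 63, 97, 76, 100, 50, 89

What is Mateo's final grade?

F

Lab reports: drop 50 → average of remaining 8 = 711/8 = 88.875
Weighted total:
  Reflections 97 × 0.11 = 10.67
  Capstone 78 × 0.12 = 9.36
  Discussion 68 × 0.11 = 7.48
  Participation 38 × 0.16 = 6.08
  Written exam 41 × 0.08 = 3.28
  Essays 48 × 0.35 = 16.8
  Lab reports 88.875 × 0.07 = 6.22125
Sum = 59.89125
59.89125 < 60 → F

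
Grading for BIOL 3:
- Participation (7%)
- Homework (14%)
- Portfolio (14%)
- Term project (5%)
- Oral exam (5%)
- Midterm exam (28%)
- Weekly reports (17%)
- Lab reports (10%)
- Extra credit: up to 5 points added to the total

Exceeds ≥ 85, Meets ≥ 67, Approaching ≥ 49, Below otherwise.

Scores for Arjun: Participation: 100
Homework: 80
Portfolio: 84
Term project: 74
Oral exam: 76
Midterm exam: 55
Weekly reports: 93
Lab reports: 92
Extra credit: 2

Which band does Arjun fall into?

Weighted total:
  Participation 100 × 0.07 = 7
  Homework 80 × 0.14 = 11.2
  Portfolio 84 × 0.14 = 11.76
  Term project 74 × 0.05 = 3.7
  Oral exam 76 × 0.05 = 3.8
  Midterm exam 55 × 0.28 = 15.4
  Weekly reports 93 × 0.17 = 15.81
  Lab reports 92 × 0.1 = 9.2
Sum = 77.87
Extra credit: 77.87 + 2 = 79.87
79.87 is ≥ 67 and < 85 → Meets

Meets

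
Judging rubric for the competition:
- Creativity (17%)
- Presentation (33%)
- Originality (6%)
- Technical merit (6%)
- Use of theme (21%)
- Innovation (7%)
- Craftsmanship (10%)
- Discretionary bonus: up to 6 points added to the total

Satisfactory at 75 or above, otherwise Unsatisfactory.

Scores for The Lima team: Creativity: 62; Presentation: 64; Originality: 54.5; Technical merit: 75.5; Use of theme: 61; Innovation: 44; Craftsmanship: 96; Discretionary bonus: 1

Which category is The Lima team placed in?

Unsatisfactory

Weighted total:
  Creativity 62 × 0.17 = 10.54
  Presentation 64 × 0.33 = 21.12
  Originality 54.5 × 0.06 = 3.27
  Technical merit 75.5 × 0.06 = 4.53
  Use of theme 61 × 0.21 = 12.81
  Innovation 44 × 0.07 = 3.08
  Craftsmanship 96 × 0.1 = 9.6
Sum = 64.95
Discretionary bonus: 64.95 + 1 = 65.95
65.95 < 75 → Unsatisfactory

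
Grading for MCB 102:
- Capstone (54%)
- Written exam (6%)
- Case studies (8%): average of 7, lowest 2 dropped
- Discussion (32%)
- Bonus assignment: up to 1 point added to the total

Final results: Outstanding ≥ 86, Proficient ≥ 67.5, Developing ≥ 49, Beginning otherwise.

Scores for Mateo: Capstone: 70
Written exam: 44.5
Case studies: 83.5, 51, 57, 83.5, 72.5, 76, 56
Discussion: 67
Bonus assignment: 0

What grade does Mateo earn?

Proficient

Case studies: drop 51, 56 → average of remaining 5 = 372.5/5 = 74.5
Weighted total:
  Capstone 70 × 0.54 = 37.8
  Written exam 44.5 × 0.06 = 2.67
  Case studies 74.5 × 0.08 = 5.96
  Discussion 67 × 0.32 = 21.44
Sum = 67.87
Bonus assignment: 67.87 + 0 = 67.87
67.87 is ≥ 67.5 and < 86 → Proficient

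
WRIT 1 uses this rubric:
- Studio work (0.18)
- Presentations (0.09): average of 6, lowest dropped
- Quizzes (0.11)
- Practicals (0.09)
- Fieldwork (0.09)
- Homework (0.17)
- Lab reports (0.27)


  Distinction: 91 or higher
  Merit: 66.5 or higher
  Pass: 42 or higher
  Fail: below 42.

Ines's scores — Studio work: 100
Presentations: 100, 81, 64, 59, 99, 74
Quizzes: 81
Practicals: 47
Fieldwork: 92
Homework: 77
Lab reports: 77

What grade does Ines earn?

Presentations: drop 59 → average of remaining 5 = 418/5 = 83.6
Weighted total:
  Studio work 100 × 0.18 = 18
  Presentations 83.6 × 0.09 = 7.524
  Quizzes 81 × 0.11 = 8.91
  Practicals 47 × 0.09 = 4.23
  Fieldwork 92 × 0.09 = 8.28
  Homework 77 × 0.17 = 13.09
  Lab reports 77 × 0.27 = 20.79
Sum = 80.824
80.824 is ≥ 66.5 and < 91 → Merit

Merit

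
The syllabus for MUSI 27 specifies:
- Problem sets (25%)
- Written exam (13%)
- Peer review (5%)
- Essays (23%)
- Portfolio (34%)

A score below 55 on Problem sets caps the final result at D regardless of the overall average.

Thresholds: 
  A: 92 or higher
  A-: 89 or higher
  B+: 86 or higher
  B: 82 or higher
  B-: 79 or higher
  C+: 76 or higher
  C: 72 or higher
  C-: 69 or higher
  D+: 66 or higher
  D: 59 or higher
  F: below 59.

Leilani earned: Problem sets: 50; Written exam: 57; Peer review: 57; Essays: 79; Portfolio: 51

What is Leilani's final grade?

F

Problem sets score 50 < 55: minimum not met.
Weighted total:
  Problem sets 50 × 0.25 = 12.5
  Written exam 57 × 0.13 = 7.41
  Peer review 57 × 0.05 = 2.85
  Essays 79 × 0.23 = 18.17
  Portfolio 51 × 0.34 = 17.34
Sum = 58.27
58.27 would be F; cap at D applies → F.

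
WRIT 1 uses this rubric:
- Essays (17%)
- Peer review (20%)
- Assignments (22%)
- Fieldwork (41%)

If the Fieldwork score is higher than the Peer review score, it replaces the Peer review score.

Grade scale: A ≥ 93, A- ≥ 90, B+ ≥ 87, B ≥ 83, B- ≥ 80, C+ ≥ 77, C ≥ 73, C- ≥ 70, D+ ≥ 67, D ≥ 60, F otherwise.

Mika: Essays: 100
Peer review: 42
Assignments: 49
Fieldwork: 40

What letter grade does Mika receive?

F

Fieldwork (40) ≤ Peer review (42), so Peer review stays at 42.
Weighted total:
  Essays 100 × 0.17 = 17
  Peer review 42 × 0.2 = 8.4
  Assignments 49 × 0.22 = 10.78
  Fieldwork 40 × 0.41 = 16.4
Sum = 52.58
52.58 < 60 → F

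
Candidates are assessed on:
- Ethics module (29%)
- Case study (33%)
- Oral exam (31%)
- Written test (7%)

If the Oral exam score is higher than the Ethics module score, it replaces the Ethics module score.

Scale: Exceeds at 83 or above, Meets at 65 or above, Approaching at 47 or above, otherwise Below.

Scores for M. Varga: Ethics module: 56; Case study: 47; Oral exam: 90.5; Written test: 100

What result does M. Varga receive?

Oral exam (90.5) > Ethics module (56), so Ethics module counts as 90.5.
Weighted total:
  Ethics module 90.5 × 0.29 = 26.245
  Case study 47 × 0.33 = 15.51
  Oral exam 90.5 × 0.31 = 28.055
  Written test 100 × 0.07 = 7
Sum = 76.81
76.81 is ≥ 65 and < 83 → Meets

Meets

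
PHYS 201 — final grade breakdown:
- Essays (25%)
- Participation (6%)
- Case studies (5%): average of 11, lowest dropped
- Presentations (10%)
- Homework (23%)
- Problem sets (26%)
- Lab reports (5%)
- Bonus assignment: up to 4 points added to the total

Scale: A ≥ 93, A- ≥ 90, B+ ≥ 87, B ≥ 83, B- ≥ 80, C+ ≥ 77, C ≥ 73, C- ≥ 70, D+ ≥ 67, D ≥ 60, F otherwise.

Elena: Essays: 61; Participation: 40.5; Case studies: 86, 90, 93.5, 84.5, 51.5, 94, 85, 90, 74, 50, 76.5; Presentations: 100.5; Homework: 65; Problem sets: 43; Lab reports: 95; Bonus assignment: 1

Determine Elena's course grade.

D

Case studies: drop 50 → average of remaining 10 = 825/10 = 82.5
Weighted total:
  Essays 61 × 0.25 = 15.25
  Participation 40.5 × 0.06 = 2.43
  Case studies 82.5 × 0.05 = 4.125
  Presentations 100.5 × 0.1 = 10.05
  Homework 65 × 0.23 = 14.95
  Problem sets 43 × 0.26 = 11.18
  Lab reports 95 × 0.05 = 4.75
Sum = 62.735
Bonus assignment: 62.735 + 1 = 63.735
63.735 is ≥ 60 and < 67 → D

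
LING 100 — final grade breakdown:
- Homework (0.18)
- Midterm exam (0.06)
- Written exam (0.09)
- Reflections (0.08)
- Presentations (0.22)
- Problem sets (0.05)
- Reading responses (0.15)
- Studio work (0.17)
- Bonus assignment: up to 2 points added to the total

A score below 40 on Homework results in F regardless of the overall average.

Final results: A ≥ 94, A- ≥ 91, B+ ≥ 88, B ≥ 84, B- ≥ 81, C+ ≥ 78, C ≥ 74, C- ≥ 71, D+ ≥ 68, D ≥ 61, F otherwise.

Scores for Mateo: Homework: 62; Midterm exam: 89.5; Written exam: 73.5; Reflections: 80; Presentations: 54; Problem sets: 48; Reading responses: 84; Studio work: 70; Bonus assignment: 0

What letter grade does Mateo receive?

Homework score 62 ≥ 40: minimum met.
Weighted total:
  Homework 62 × 0.18 = 11.16
  Midterm exam 89.5 × 0.06 = 5.37
  Written exam 73.5 × 0.09 = 6.615
  Reflections 80 × 0.08 = 6.4
  Presentations 54 × 0.22 = 11.88
  Problem sets 48 × 0.05 = 2.4
  Reading responses 84 × 0.15 = 12.6
  Studio work 70 × 0.17 = 11.9
Sum = 68.325
Bonus assignment: 68.325 + 0 = 68.325
68.325 is ≥ 68 and < 71 → D+

D+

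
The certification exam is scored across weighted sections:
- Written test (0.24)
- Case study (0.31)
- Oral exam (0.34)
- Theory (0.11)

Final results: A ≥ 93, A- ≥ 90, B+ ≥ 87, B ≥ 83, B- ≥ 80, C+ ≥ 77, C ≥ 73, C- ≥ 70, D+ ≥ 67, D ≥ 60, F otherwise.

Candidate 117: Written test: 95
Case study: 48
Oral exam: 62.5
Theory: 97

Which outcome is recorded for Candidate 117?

Weighted total:
  Written test 95 × 0.24 = 22.8
  Case study 48 × 0.31 = 14.88
  Oral exam 62.5 × 0.34 = 21.25
  Theory 97 × 0.11 = 10.67
Sum = 69.6
69.6 is ≥ 67 and < 70 → D+

D+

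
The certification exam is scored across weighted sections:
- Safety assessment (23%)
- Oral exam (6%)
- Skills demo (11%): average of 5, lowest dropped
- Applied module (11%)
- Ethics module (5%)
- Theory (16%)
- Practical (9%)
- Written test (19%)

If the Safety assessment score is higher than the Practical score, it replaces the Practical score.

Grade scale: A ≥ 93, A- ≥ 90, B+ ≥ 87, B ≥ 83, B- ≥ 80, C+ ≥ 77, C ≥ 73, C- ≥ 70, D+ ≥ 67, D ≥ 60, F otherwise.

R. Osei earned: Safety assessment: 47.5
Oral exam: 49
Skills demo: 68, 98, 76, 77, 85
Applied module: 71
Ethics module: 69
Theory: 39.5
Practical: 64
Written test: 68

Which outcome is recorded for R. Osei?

F

Skills demo: drop 68 → average of remaining 4 = 336/4 = 84
Safety assessment (47.5) ≤ Practical (64), so Practical stays at 64.
Weighted total:
  Safety assessment 47.5 × 0.23 = 10.925
  Oral exam 49 × 0.06 = 2.94
  Skills demo 84 × 0.11 = 9.24
  Applied module 71 × 0.11 = 7.81
  Ethics module 69 × 0.05 = 3.45
  Theory 39.5 × 0.16 = 6.32
  Practical 64 × 0.09 = 5.76
  Written test 68 × 0.19 = 12.92
Sum = 59.365
59.365 < 60 → F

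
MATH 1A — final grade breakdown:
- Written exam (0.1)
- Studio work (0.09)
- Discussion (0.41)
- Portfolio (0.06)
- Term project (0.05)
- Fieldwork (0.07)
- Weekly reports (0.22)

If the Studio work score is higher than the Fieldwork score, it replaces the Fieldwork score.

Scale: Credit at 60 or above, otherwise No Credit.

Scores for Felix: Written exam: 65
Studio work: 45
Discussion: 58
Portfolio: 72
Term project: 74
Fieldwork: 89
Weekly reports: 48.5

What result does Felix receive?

No Credit

Studio work (45) ≤ Fieldwork (89), so Fieldwork stays at 89.
Weighted total:
  Written exam 65 × 0.1 = 6.5
  Studio work 45 × 0.09 = 4.05
  Discussion 58 × 0.41 = 23.78
  Portfolio 72 × 0.06 = 4.32
  Term project 74 × 0.05 = 3.7
  Fieldwork 89 × 0.07 = 6.23
  Weekly reports 48.5 × 0.22 = 10.67
Sum = 59.25
59.25 < 60 → No Credit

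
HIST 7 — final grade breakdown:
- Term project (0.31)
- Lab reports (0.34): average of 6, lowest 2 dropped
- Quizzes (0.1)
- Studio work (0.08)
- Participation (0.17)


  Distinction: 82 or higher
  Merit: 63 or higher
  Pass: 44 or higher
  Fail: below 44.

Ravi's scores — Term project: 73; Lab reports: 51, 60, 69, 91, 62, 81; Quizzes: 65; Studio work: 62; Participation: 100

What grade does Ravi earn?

Merit

Lab reports: drop 51, 60 → average of remaining 4 = 303/4 = 75.75
Weighted total:
  Term project 73 × 0.31 = 22.63
  Lab reports 75.75 × 0.34 = 25.755
  Quizzes 65 × 0.1 = 6.5
  Studio work 62 × 0.08 = 4.96
  Participation 100 × 0.17 = 17
Sum = 76.845
76.845 is ≥ 63 and < 82 → Merit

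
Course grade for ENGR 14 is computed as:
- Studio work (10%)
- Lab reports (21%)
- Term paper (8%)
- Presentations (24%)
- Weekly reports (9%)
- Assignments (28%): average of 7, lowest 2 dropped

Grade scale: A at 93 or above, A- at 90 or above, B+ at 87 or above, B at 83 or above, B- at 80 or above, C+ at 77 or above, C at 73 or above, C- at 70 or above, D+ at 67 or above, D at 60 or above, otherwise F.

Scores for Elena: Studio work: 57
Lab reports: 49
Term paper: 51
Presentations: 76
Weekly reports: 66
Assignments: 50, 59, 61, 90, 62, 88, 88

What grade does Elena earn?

Assignments: drop 50, 59 → average of remaining 5 = 389/5 = 77.8
Weighted total:
  Studio work 57 × 0.1 = 5.7
  Lab reports 49 × 0.21 = 10.29
  Term paper 51 × 0.08 = 4.08
  Presentations 76 × 0.24 = 18.24
  Weekly reports 66 × 0.09 = 5.94
  Assignments 77.8 × 0.28 = 21.784
Sum = 66.034
66.034 is ≥ 60 and < 67 → D

D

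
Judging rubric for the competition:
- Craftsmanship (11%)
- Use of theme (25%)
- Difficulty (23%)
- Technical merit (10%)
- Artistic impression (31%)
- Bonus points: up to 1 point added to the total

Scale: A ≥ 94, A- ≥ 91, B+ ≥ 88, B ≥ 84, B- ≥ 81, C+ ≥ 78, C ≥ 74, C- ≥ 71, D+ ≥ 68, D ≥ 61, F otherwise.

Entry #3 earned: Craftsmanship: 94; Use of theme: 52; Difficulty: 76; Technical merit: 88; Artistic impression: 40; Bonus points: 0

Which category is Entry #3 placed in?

D

Weighted total:
  Craftsmanship 94 × 0.11 = 10.34
  Use of theme 52 × 0.25 = 13
  Difficulty 76 × 0.23 = 17.48
  Technical merit 88 × 0.1 = 8.8
  Artistic impression 40 × 0.31 = 12.4
Sum = 62.02
Bonus points: 62.02 + 0 = 62.02
62.02 is ≥ 61 and < 68 → D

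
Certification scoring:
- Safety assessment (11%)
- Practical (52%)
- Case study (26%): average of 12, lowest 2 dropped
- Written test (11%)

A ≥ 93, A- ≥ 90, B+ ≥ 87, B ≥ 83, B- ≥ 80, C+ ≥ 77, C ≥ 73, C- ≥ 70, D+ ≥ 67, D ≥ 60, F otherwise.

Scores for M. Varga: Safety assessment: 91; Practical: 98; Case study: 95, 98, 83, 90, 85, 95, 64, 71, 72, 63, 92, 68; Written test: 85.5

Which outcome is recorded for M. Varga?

A-

Case study: drop 63, 64 → average of remaining 10 = 849/10 = 84.9
Weighted total:
  Safety assessment 91 × 0.11 = 10.01
  Practical 98 × 0.52 = 50.96
  Case study 84.9 × 0.26 = 22.074
  Written test 85.5 × 0.11 = 9.405
Sum = 92.449
92.449 is ≥ 90 and < 93 → A-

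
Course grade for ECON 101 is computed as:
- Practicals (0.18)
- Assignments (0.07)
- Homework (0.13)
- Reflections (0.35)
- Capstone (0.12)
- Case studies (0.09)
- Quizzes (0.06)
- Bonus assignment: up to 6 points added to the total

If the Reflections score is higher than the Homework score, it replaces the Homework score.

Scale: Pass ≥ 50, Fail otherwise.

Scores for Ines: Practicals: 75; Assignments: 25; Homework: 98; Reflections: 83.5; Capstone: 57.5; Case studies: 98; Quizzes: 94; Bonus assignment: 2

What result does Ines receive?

Reflections (83.5) ≤ Homework (98), so Homework stays at 98.
Weighted total:
  Practicals 75 × 0.18 = 13.5
  Assignments 25 × 0.07 = 1.75
  Homework 98 × 0.13 = 12.74
  Reflections 83.5 × 0.35 = 29.225
  Capstone 57.5 × 0.12 = 6.9
  Case studies 98 × 0.09 = 8.82
  Quizzes 94 × 0.06 = 5.64
Sum = 78.575
Bonus assignment: 78.575 + 2 = 80.575
80.575 ≥ 50 → Pass

Pass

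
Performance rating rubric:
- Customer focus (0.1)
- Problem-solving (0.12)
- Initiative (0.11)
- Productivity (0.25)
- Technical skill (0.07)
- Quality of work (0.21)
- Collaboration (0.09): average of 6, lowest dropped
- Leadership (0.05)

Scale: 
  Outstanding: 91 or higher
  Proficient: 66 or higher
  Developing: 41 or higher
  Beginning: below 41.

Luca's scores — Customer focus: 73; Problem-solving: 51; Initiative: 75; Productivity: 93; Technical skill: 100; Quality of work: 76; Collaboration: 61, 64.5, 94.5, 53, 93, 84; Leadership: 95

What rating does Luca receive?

Proficient

Collaboration: drop 53 → average of remaining 5 = 397/5 = 79.4
Weighted total:
  Customer focus 73 × 0.1 = 7.3
  Problem-solving 51 × 0.12 = 6.12
  Initiative 75 × 0.11 = 8.25
  Productivity 93 × 0.25 = 23.25
  Technical skill 100 × 0.07 = 7
  Quality of work 76 × 0.21 = 15.96
  Collaboration 79.4 × 0.09 = 7.146
  Leadership 95 × 0.05 = 4.75
Sum = 79.776
79.776 is ≥ 66 and < 91 → Proficient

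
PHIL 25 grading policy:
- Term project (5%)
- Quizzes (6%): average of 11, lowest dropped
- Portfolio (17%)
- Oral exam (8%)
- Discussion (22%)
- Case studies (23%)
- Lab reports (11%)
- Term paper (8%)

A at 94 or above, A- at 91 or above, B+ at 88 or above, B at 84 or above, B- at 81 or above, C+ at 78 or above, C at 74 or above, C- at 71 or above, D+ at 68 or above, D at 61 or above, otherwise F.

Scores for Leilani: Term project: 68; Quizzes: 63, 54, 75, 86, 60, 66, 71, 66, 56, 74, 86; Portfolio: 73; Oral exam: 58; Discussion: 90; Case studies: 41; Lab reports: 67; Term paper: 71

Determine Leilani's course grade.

D

Quizzes: drop 54 → average of remaining 10 = 703/10 = 70.3
Weighted total:
  Term project 68 × 0.05 = 3.4
  Quizzes 70.3 × 0.06 = 4.218
  Portfolio 73 × 0.17 = 12.41
  Oral exam 58 × 0.08 = 4.64
  Discussion 90 × 0.22 = 19.8
  Case studies 41 × 0.23 = 9.43
  Lab reports 67 × 0.11 = 7.37
  Term paper 71 × 0.08 = 5.68
Sum = 66.948
66.948 is ≥ 61 and < 68 → D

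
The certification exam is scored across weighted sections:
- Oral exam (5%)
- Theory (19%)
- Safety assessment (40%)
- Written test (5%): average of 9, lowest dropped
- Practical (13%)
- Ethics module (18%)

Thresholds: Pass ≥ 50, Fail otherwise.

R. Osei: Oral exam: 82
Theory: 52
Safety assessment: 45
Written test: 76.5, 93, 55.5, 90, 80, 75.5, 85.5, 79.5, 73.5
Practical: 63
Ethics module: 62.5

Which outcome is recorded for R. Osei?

Written test: drop 55.5 → average of remaining 8 = 653.5/8 = 81.6875
Weighted total:
  Oral exam 82 × 0.05 = 4.1
  Theory 52 × 0.19 = 9.88
  Safety assessment 45 × 0.4 = 18
  Written test 81.6875 × 0.05 = 4.084375
  Practical 63 × 0.13 = 8.19
  Ethics module 62.5 × 0.18 = 11.25
Sum = 55.504375
55.504375 ≥ 50 → Pass

Pass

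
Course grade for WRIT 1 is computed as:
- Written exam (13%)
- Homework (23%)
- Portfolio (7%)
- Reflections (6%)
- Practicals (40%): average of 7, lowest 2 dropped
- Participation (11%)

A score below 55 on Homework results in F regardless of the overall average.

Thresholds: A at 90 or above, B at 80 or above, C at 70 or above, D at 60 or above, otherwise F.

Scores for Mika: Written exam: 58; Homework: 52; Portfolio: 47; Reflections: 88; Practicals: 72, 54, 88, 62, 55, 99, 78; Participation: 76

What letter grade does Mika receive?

Practicals: drop 54, 55 → average of remaining 5 = 399/5 = 79.8
Homework score 52 < 55: minimum not met.
Weighted total:
  Written exam 58 × 0.13 = 7.54
  Homework 52 × 0.23 = 11.96
  Portfolio 47 × 0.07 = 3.29
  Reflections 88 × 0.06 = 5.28
  Practicals 79.8 × 0.4 = 31.92
  Participation 76 × 0.11 = 8.36
Sum = 68.35
Because the Homework minimum was not met, the result is F.

F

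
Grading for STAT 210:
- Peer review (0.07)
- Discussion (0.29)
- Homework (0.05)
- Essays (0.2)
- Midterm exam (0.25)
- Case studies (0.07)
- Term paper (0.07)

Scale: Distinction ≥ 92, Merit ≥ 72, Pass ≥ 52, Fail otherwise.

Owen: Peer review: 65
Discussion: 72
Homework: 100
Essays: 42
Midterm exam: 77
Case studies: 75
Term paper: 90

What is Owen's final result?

Weighted total:
  Peer review 65 × 0.07 = 4.55
  Discussion 72 × 0.29 = 20.88
  Homework 100 × 0.05 = 5
  Essays 42 × 0.2 = 8.4
  Midterm exam 77 × 0.25 = 19.25
  Case studies 75 × 0.07 = 5.25
  Term paper 90 × 0.07 = 6.3
Sum = 69.63
69.63 is ≥ 52 and < 72 → Pass

Pass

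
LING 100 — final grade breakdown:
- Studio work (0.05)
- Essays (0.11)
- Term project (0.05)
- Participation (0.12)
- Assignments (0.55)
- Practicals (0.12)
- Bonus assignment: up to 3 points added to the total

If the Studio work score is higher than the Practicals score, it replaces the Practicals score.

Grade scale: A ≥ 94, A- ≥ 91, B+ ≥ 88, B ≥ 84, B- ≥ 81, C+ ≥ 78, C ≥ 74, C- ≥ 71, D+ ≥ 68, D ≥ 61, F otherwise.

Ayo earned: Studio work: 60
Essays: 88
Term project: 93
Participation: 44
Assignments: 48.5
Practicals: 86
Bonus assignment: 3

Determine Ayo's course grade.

D

Studio work (60) ≤ Practicals (86), so Practicals stays at 86.
Weighted total:
  Studio work 60 × 0.05 = 3
  Essays 88 × 0.11 = 9.68
  Term project 93 × 0.05 = 4.65
  Participation 44 × 0.12 = 5.28
  Assignments 48.5 × 0.55 = 26.675
  Practicals 86 × 0.12 = 10.32
Sum = 59.605
Bonus assignment: 59.605 + 3 = 62.605
62.605 is ≥ 61 and < 68 → D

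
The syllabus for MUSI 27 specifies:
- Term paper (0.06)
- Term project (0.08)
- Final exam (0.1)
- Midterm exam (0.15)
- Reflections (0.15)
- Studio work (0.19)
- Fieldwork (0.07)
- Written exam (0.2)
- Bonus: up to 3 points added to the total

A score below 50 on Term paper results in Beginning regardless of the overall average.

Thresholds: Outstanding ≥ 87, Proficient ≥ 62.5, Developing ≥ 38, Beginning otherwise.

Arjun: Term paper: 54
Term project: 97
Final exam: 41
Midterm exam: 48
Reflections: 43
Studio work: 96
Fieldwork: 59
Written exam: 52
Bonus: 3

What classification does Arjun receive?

Proficient

Term paper score 54 ≥ 50: minimum met.
Weighted total:
  Term paper 54 × 0.06 = 3.24
  Term project 97 × 0.08 = 7.76
  Final exam 41 × 0.1 = 4.1
  Midterm exam 48 × 0.15 = 7.2
  Reflections 43 × 0.15 = 6.45
  Studio work 96 × 0.19 = 18.24
  Fieldwork 59 × 0.07 = 4.13
  Written exam 52 × 0.2 = 10.4
Sum = 61.52
Bonus: 61.52 + 3 = 64.52
64.52 is ≥ 62.5 and < 87 → Proficient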